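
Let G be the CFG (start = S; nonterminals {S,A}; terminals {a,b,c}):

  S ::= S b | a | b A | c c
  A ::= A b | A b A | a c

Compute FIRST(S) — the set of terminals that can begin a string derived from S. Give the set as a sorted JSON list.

FIRST iteration:
[1]
  A via A→a c: +{a}
  S via S→a: +{a}
  S via S→b A: +{b}
  S via S→c c: +{c}
  S: {a,b,c}  A: {a}
[2] (stable)
  S: {a,b,c}  A: {a}

FIRST(S) = ["a", "b", "c"]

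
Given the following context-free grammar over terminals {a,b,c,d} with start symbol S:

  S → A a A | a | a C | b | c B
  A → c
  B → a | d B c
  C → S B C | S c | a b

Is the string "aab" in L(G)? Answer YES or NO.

CNF form of G:
  S -> A X6 | T1 B | T2 C | a | b
  A -> c
  B -> T0 X4 | a
  C -> S T1 | S X5 | T2 T3
  T0 -> d
  T1 -> c
  T2 -> a
  T3 -> b
  X4 -> B T1
  X5 -> B C
  X6 -> T2 A

CYK table (by increasing span):
  [0..0]={B,S,T2}  "a"  orig:{B,S}
  [1..1]={B,S,T2}  "a"  orig:{B,S}
  [2..2]={S,T3}  "b"  orig:{S}
  [0..1]=∅  "aa"
  [1..2]={C}  "ab"
  [0..2]={S,X5}  "aab"  orig:{S}

S ∈ T[0,2] ⇒ YES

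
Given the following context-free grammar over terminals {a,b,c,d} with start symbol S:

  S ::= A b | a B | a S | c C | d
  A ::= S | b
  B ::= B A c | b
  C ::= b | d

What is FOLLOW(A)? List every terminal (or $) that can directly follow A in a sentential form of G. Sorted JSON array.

FIRST sets, iterate to fixpoint:
round 1:
  A via A→b: +{b}
  B via B→b: +{b}
  C via C→b: +{b}
  C via C→d: +{d}
  S via S→A b: +{b}
  S via S→a B: +{a}
  S via S→c C: +{c}
  S via S→d: +{d}
  S: {a,b,c,d}  A: {b}  B: {b}  C: {b,d}
round 2:
  A via A→S: +{a,c,d}
  S: {a,b,c,d}  A: {a,b,c,d}  B: {b}  C: {b,d}
round 3: (stable)
  S: {a,b,c,d}  A: {a,b,c,d}  B: {b}  C: {b,d}

FOLLOW iteration:
seed FOLLOW(S) with $
iter 1:
  B→B A c: FOLLOW(B) ⊇ FIRST(A) = {a,b,c,d}; new: +{a,b,c,d}
  B→B A c: FOLLOW(A) ⊇ FIRST(c) = {c}; new: +{c}
  S→A b: FOLLOW(A) ⊇ FIRST(b) = {b}; new: +{b}
  S→a B: FOLLOW(B) ⊇ FOLLOW(S) ⊇ {$}; new: +{$}
  S→c C: FOLLOW(C) ⊇ FOLLOW(S) ⊇ {$}; new: +{$}
  FOLLOW[S]={$}  FOLLOW[A]={b,c}  FOLLOW[B]={$,a,b,c,d}  FOLLOW[C]={$}
iter 2:
  A→S: FOLLOW(S) ⊇ FOLLOW(A) ⊇ {b,c}; new: +{b,c}
  S→c C: FOLLOW(C) ⊇ FOLLOW(S) ⊇ {$,b,c}; new: +{b,c}
  FOLLOW[S]={$,b,c}  FOLLOW[A]={b,c}  FOLLOW[B]={$,a,b,c,d}  FOLLOW[C]={$,b,c}
iter 3: — fixpoint
  FOLLOW[S]={$,b,c}  FOLLOW[A]={b,c}  FOLLOW[B]={$,a,b,c,d}  FOLLOW[C]={$,b,c}

FOLLOW(A) = ["b", "c"]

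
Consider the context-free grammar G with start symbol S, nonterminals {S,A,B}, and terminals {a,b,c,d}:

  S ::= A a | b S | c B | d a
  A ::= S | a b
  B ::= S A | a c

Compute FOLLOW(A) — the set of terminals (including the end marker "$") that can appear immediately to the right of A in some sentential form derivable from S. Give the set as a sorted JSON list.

Compute FIRST by fixpoint:
[1]
  A via A→a b: +{a}
  B via B→a c: +{a}
  S via S→A a: +{a}
  S via S→b S: +{b}
  S via S→c B: +{c}
  S via S→d a: +{d}
  FIRST[S]={a,b,c,d}  FIRST[A]={a}  FIRST[B]={a}
[2]
  A via A→S: +{b,c,d}
  B via B→S A: +{b,c,d}
  FIRST[S]={a,b,c,d}  FIRST[A]={a,b,c,d}  FIRST[B]={a,b,c,d}
[3] (no change)
  FIRST[S]={a,b,c,d}  FIRST[A]={a,b,c,d}  FIRST[B]={a,b,c,d}

FOLLOW sets:
initialize: $ ∈ FOLLOW(S)
pass 1:
  B→S A: FOLLOW(S) ⊇ FIRST(A) = {a,b,c,d}; new: +{a,b,c,d}
  S→A a: FOLLOW(A) ⊇ FIRST(a) = {a}; new: +{a}
  S→c B: FOLLOW(B) ⊇ FOLLOW(S) ⊇ {$,a,b,c,d}; new: +{$,a,b,c,d}
  FOLLOW[S]={$,a,b,c,d}  FOLLOW[A]={a}  FOLLOW[B]={$,a,b,c,d}
pass 2:
  B→S A: FOLLOW(A) ⊇ FOLLOW(B) ⊇ {$,a,b,c,d}; new: +{$,b,c,d}
  FOLLOW[S]={$,a,b,c,d}  FOLLOW[A]={$,a,b,c,d}  FOLLOW[B]={$,a,b,c,d}
pass 3: (no change)
  FOLLOW[S]={$,a,b,c,d}  FOLLOW[A]={$,a,b,c,d}  FOLLOW[B]={$,a,b,c,d}

FOLLOW(A) = ["$", "a", "b", "c", "d"]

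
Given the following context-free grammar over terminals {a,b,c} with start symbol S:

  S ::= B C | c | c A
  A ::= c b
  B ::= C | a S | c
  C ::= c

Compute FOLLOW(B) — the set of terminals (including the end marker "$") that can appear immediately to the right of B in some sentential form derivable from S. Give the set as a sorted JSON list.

FIRST iteration:
pass 1:
  A via A→c b: +{c}
  B via B→a S: +{a}
  B via B→c: +{c}
  C via C→c: +{c}
  S via S→B C: +{a,c}
  FIRST[S]={a,c}  FIRST[A]={c}  FIRST[B]={a,c}  FIRST[C]={c}
pass 2: done
  FIRST[S]={a,c}  FIRST[A]={c}  FIRST[B]={a,c}  FIRST[C]={c}

FOLLOW sets:
initialize: $ ∈ FOLLOW(S)
round 1:
  S→B C: FOLLOW(B) ⊇ FIRST(C) = {c}; new: +{c}
  S→B C: FOLLOW(C) ⊇ FOLLOW(S) ⊇ {$}; new: +{$}
  S→c A: FOLLOW(A) ⊇ FOLLOW(S) ⊇ {$}; new: +{$}
  FOLLOW[S]={$}  FOLLOW[A]={$}  FOLLOW[B]={c}  FOLLOW[C]={$}
round 2:
  B→C: FOLLOW(C) ⊇ FOLLOW(B) ⊇ {c}; new: +{c}
  B→a S: FOLLOW(S) ⊇ FOLLOW(B) ⊇ {c}; new: +{c}
  S→c A: FOLLOW(A) ⊇ FOLLOW(S) ⊇ {$,c}; new: +{c}
  FOLLOW[S]={$,c}  FOLLOW[A]={$,c}  FOLLOW[B]={c}  FOLLOW[C]={$,c}
round 3: (no change)
  FOLLOW[S]={$,c}  FOLLOW[A]={$,c}  FOLLOW[B]={c}  FOLLOW[C]={$,c}

FOLLOW(B) = ["c"]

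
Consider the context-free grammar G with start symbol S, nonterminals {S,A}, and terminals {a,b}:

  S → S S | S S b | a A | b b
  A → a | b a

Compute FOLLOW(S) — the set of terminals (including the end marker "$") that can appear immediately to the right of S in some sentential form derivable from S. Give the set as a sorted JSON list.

FIRST iteration:
pass 1:
  A via A→a: +{a}
  A via A→b a: +{b}
  S via S→a A: +{a}
  S via S→b b: +{b}
  FIRST(S)={a,b}  FIRST(A)={a,b}
pass 2: — fixpoint
  FIRST(S)={a,b}  FIRST(A)={a,b}

FOLLOW sets:
FOLLOW(S) := {$}
[1]
  S→S S: FOLLOW(S) ⊇ FIRST(S) = {a,b}; new: +{a,b}
  S→a A: FOLLOW(A) ⊇ FOLLOW(S) ⊇ {$,a,b}; new: +{$,a,b}
  FOLLOW(S)={$,a,b}  FOLLOW(A)={$,a,b}
[2] done
  FOLLOW(S)={$,a,b}  FOLLOW(A)={$,a,b}

FOLLOW(S) = ["$", "a", "b"]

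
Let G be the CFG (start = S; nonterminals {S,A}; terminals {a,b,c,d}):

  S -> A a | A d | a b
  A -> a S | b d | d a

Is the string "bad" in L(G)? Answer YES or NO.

CNF form of G:
  S -> A T0 | A T2 | T0 T1
  A -> T0 S | T1 T2 | T2 T0
  T0 -> a
  T1 -> b
  T2 -> d

CYK fill:
  cell(0,0) b: {T1}  orig:{}
  cell(1,1) a: {T0}  orig:{}
  cell(2,2) d: {T2}  orig:{}
  cell(0,1) ba: ∅
  cell(1,2) ad: ∅
  cell(0,2) bad: ∅

S ∉ T[0,2] ⇒ NO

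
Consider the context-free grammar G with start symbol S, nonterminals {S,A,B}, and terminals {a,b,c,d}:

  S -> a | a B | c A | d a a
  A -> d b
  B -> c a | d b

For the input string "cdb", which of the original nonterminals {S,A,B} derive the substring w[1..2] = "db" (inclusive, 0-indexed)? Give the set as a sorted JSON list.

Convert to CNF:
  S -> T0 X4 | T2 A | T3 B | a
  A -> T0 T1
  B -> T0 T1 | T2 T3
  T0 -> d
  T1 -> b
  T2 -> c
  T3 -> a
  X4 -> T3 T3

CYK table (by increasing span), restricted to cells inside w[1..2]:
  [1..1]={T0}  "d"  orig:{}
  [2..2]={T1}  "b"  orig:{}
  [1..2]={A,B}  "db"

Original NTs in T[1,2] deriving "db": ["A", "B"]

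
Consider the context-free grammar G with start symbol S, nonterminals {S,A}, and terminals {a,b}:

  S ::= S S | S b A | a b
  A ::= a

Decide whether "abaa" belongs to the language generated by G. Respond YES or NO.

CNF form of G:
  S -> S S | S X2 | T1 T0
  A -> a
  T0 -> b
  T1 -> a
  X2 -> T0 A

Fill CYK table bottom-up:
  T[0,0] 'a' = {A,T1}  orig:{A}
  T[1,1] 'b' = {T0}  orig:{}
  T[2,2] 'a' = {A,T1}  orig:{A}
  T[3,3] 'a' = {A,T1}  orig:{A}
  T[0,1] 'ab' = {S}
  T[1,2] 'ba' = {X2}  orig:{}
  T[2,3] 'aa' = ∅
  T[0,2] 'aba' = ∅
  T[1,3] 'baa' = ∅
  T[0,3] 'abaa' = ∅

S ∉ T[0,3] ⇒ NO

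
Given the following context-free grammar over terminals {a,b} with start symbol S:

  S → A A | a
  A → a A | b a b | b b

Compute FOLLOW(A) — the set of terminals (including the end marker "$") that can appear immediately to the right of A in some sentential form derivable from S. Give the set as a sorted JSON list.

Compute FIRST by fixpoint:
iter 1:
  A via A→a A: +{a}
  A via A→b a b: +{b}
  S via S→A A: +{a,b}
  FIRST[S]={a,b}  FIRST[A]={a,b}
iter 2: (stable)
  FIRST[S]={a,b}  FIRST[A]={a,b}

FOLLOW sets:
initialize: $ ∈ FOLLOW(S)
pass 1:
  S→A A: FOLLOW(A) ⊇ FIRST(A) = {a,b}; new: +{a,b}
  S→A A: FOLLOW(A) ⊇ FOLLOW(S) ⊇ {$}; new: +{$}
  FOLLOW(S)={$}  FOLLOW(A)={$,a,b}
pass 2: done
  FOLLOW(S)={$}  FOLLOW(A)={$,a,b}

FOLLOW(A) = ["$", "a", "b"]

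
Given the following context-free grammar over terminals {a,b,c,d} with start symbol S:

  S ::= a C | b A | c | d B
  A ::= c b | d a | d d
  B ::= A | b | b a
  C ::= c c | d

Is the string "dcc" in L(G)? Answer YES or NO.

Convert to CNF:
  S -> T1 A | T2 B | T3 C | c
  A -> T0 T1 | T2 T2 | T2 T3
  B -> T0 T1 | T1 T3 | T2 T2 | T2 T3 | b
  C -> T0 T0 | d
  T0 -> c
  T1 -> b
  T2 -> d
  T3 -> a

CYK fill:
  cell(0,0) d: {C,T2}  orig:{C}
  cell(1,1) c: {S,T0}  orig:{S}
  cell(2,2) c: {S,T0}  orig:{S}
  cell(0,1) dc: ∅
  cell(1,2) cc: {C}
  cell(0,2) dcc: ∅

S ∉ T[0,2] ⇒ NO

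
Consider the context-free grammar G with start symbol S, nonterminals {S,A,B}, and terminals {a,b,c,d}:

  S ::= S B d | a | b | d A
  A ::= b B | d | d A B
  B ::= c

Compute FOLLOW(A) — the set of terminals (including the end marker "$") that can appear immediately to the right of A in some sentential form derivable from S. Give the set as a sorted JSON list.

Compute FIRST by fixpoint:
[1]
  A via A→b B: +{b}
  A via A→d: +{d}
  B via B→c: +{c}
  S via S→a: +{a}
  S via S→b: +{b}
  S via S→d A: +{d}
  FIRST(S)={a,b,d}  FIRST(A)={b,d}  FIRST(B)={c}
[2] (no change)
  FIRST(S)={a,b,d}  FIRST(A)={b,d}  FIRST(B)={c}

FOLLOW sets:
initialize: $ ∈ FOLLOW(S)
pass 1:
  A→d A B: FOLLOW(A) ⊇ FIRST(B) = {c}; new: +{c}
  A→d A B: FOLLOW(B) ⊇ FOLLOW(A) ⊇ {c}; new: +{c}
  S→S B d: FOLLOW(S) ⊇ FIRST(B) = {c}; new: +{c}
  S→S B d: FOLLOW(B) ⊇ FIRST(d) = {d}; new: +{d}
  S→d A: FOLLOW(A) ⊇ FOLLOW(S) ⊇ {$,c}; new: +{$}
  FOLLOW(S)={$,c}  FOLLOW(A)={$,c}  FOLLOW(B)={c,d}
pass 2:
  A→b B: FOLLOW(B) ⊇ FOLLOW(A) ⊇ {$,c}; new: +{$}
  FOLLOW(S)={$,c}  FOLLOW(A)={$,c}  FOLLOW(B)={$,c,d}
pass 3: done
  FOLLOW(S)={$,c}  FOLLOW(A)={$,c}  FOLLOW(B)={$,c,d}

FOLLOW(A) = ["$", "c"]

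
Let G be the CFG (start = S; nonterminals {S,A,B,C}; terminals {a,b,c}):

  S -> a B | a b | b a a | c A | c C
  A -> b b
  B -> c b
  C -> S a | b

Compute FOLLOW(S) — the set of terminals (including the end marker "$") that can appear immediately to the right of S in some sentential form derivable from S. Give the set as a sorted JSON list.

FIRST iteration:
iter 1:
  A via A→b b: +{b}
  B via B→c b: +{c}
  C via C→b: +{b}
  S via S→a B: +{a}
  S via S→b a a: +{b}
  S via S→c A: +{c}
  FIRST[S]={a,b,c}  FIRST[A]={b}  FIRST[B]={c}  FIRST[C]={b}
iter 2:
  C via C→S a: +{a,c}
  FIRST[S]={a,b,c}  FIRST[A]={b}  FIRST[B]={c}  FIRST[C]={a,b,c}
iter 3: (stable)
  FIRST[S]={a,b,c}  FIRST[A]={b}  FIRST[B]={c}  FIRST[C]={a,b,c}

FOLLOW sets:
seed FOLLOW(S) with $
iter 1:
  C→S a: FOLLOW(S) ⊇ FIRST(a) = {a}; new: +{a}
  S→a B: FOLLOW(B) ⊇ FOLLOW(S) ⊇ {$,a}; new: +{$,a}
  S→c A: FOLLOW(A) ⊇ FOLLOW(S) ⊇ {$,a}; new: +{$,a}
  S→c C: FOLLOW(C) ⊇ FOLLOW(S) ⊇ {$,a}; new: +{$,a}
  FOLLOW[S]={$,a}  FOLLOW[A]={$,a}  FOLLOW[B]={$,a}  FOLLOW[C]={$,a}
iter 2: done
  FOLLOW[S]={$,a}  FOLLOW[A]={$,a}  FOLLOW[B]={$,a}  FOLLOW[C]={$,a}

FOLLOW(S) = ["$", "a"]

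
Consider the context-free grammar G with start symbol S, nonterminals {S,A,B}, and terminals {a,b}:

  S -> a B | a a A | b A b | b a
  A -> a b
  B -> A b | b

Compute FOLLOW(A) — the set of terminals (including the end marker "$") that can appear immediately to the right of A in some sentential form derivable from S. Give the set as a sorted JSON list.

FIRST iteration:
iter 1:
  A via A→a b: +{a}
  B via B→A b: +{a}
  B via B→b: +{b}
  S via S→a B: +{a}
  S via S→b A b: +{b}
  S: {a,b}  A: {a}  B: {a,b}
iter 2: done
  S: {a,b}  A: {a}  B: {a,b}

FOLLOW sets:
seed FOLLOW(S) with $
iter 1:
  B→A b: FOLLOW(A) ⊇ FIRST(b) = {b}; new: +{b}
  S→a B: FOLLOW(B) ⊇ FOLLOW(S) ⊇ {$}; new: +{$}
  S→a a A: FOLLOW(A) ⊇ FOLLOW(S) ⊇ {$}; new: +{$}
  FOLLOW(S)={$}  FOLLOW(A)={$,b}  FOLLOW(B)={$}
iter 2: — fixpoint
  FOLLOW(S)={$}  FOLLOW(A)={$,b}  FOLLOW(B)={$}

FOLLOW(A) = ["$", "b"]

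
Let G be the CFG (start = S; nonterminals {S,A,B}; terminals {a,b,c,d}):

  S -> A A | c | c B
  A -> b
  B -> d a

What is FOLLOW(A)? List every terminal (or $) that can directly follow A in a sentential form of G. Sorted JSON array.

FIRST sets, iterate to fixpoint:
[1]
  A via A→b: +{b}
  B via B→d a: +{d}
  S via S→A A: +{b}
  S via S→c: +{c}
  S: {b,c}  A: {b}  B: {d}
[2] done
  S: {b,c}  A: {b}  B: {d}

FOLLOW sets:
FOLLOW(S) := {$}
[1]
  S→A A: FOLLOW(A) ⊇ FIRST(A) = {b}; new: +{b}
  S→A A: FOLLOW(A) ⊇ FOLLOW(S) ⊇ {$}; new: +{$}
  S→c B: FOLLOW(B) ⊇ FOLLOW(S) ⊇ {$}; new: +{$}
  S: {$}  A: {$,b}  B: {$}
[2] (stable)
  S: {$}  A: {$,b}  B: {$}

FOLLOW(A) = ["$", "b"]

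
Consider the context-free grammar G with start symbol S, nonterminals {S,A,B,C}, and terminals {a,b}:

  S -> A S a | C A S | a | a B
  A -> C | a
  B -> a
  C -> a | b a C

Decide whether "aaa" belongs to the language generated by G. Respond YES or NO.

Convert to CNF:
  S -> A X4 | C X5 | T1 B | a
  A -> T0 X2 | a
  B -> a
  C -> T0 X3 | a
  T0 -> b
  T1 -> a
  X2 -> T1 C
  X3 -> T1 C
  X4 -> S T1
  X5 -> A S

CYK table (by increasing span):
  [0..0]={A,B,C,S,T1}  "a"  orig:{A,B,C,S}
  [1..1]={A,B,C,S,T1}  "a"  orig:{A,B,C,S}
  [2..2]={A,B,C,S,T1}  "a"  orig:{A,B,C,S}
  [0..1]={S,X2,X3,X4,X5}  "aa"  orig:{S}
  [1..2]={S,X2,X3,X4,X5}  "aa"  orig:{S}
  [0..2]={S,X4,X5}  "aaa"  orig:{S}

S ∈ T[0,2] ⇒ YES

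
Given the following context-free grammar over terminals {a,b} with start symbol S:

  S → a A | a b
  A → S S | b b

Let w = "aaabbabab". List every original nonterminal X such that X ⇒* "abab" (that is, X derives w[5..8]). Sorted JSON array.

CNF form of G:
  S -> T1 A | T1 T0
  A -> S S | T0 T0
  T0 -> b
  T1 -> a

Fill CYK table bottom-up, restricted to cells inside w[5..8]:
  cell(5,5) a: {T1}  orig:{}
  cell(6,6) b: {T0}  orig:{}
  cell(7,7) a: {T1}  orig:{}
  cell(8,8) b: {T0}  orig:{}
  cell(5,6) ab: {S}
  cell(6,7) ba: ∅
  cell(7,8) ab: {S}
  cell(5,7) aba: ∅
  cell(6,8) bab: ∅
  cell(5,8) abab: {A}

Original NTs in T[5,8] deriving "abab": ["A"]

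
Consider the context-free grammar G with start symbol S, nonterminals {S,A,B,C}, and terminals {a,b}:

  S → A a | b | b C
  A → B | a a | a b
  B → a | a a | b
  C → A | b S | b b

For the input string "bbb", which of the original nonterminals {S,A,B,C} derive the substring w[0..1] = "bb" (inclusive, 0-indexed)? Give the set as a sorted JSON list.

CNF form of G:
  S -> A T0 | T1 C | b
  A -> T0 T0 | T0 T1 | a | b
  B -> T0 T0 | a | b
  C -> T0 T0 | T0 T1 | T1 S | T1 T1 | a | b
  T0 -> a
  T1 -> b

CYK fill, restricted to cells inside w[0..1]:
  cell(0,0) b: {A,B,C,S,T1}  orig:{A,B,C,S}
  cell(1,1) b: {A,B,C,S,T1}  orig:{A,B,C,S}
  cell(0,1) bb: {C,S}

Original NTs in T[0,1] deriving "bb": ["C", "S"]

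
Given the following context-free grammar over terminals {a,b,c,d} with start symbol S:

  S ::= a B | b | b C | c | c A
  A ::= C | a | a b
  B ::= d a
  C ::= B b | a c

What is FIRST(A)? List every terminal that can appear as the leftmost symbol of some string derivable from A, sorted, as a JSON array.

FIRST sets, iterate to fixpoint:
pass 1:
  A via A→a: +{a}
  B via B→d a: +{d}
  C via C→B b: +{d}
  C via C→a c: +{a}
  S via S→a B: +{a}
  S via S→b: +{b}
  S via S→c: +{c}
  S: {a,b,c}  A: {a}  B: {d}  C: {a,d}
pass 2:
  A via A→C: +{d}
  S: {a,b,c}  A: {a,d}  B: {d}  C: {a,d}
pass 3: done
  S: {a,b,c}  A: {a,d}  B: {d}  C: {a,d}

FIRST(A) = ["a", "d"]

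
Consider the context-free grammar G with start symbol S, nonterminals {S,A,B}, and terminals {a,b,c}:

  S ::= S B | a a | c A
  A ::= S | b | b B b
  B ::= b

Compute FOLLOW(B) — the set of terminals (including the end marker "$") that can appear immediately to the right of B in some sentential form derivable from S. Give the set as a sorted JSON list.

FIRST sets, iterate to fixpoint:
round 1:
  A via A→b: +{b}
  B via B→b: +{b}
  S via S→a a: +{a}
  S via S→c A: +{c}
  FIRST[S]={a,c}  FIRST[A]={b}  FIRST[B]={b}
round 2:
  A via A→S: +{a,c}
  FIRST[S]={a,c}  FIRST[A]={a,b,c}  FIRST[B]={b}
round 3: (no change)
  FIRST[S]={a,c}  FIRST[A]={a,b,c}  FIRST[B]={b}

FOLLOW sets:
seed FOLLOW(S) with $
round 1:
  A→b B b: FOLLOW(B) ⊇ FIRST(b) = {b}; new: +{b}
  S→S B: FOLLOW(S) ⊇ FIRST(B) = {b}; new: +{b}
  S→S B: FOLLOW(B) ⊇ FOLLOW(S) ⊇ {$,b}; new: +{$}
  S→c A: FOLLOW(A) ⊇ FOLLOW(S) ⊇ {$,b}; new: +{$,b}
  FOLLOW[S]={$,b}  FOLLOW[A]={$,b}  FOLLOW[B]={$,b}
round 2: (no change)
  FOLLOW[S]={$,b}  FOLLOW[A]={$,b}  FOLLOW[B]={$,b}

FOLLOW(B) = ["$", "b"]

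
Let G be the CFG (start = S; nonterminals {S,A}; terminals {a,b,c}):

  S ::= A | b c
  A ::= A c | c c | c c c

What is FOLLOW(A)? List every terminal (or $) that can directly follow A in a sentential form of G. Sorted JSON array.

Compute FIRST by fixpoint:
round 1:
  A via A→c c: +{c}
  S via S→A: +{c}
  S via S→b c: +{b}
  FIRST[S]={b,c}  FIRST[A]={c}
round 2: done
  FIRST[S]={b,c}  FIRST[A]={c}

FOLLOW sets:
seed FOLLOW(S) with $
round 1:
  A→A c: FOLLOW(A) ⊇ FIRST(c) = {c}; new: +{c}
  S→A: FOLLOW(A) ⊇ FOLLOW(S) ⊇ {$}; new: +{$}
  FOLLOW(S)={$}  FOLLOW(A)={$,c}
round 2: — fixpoint
  FOLLOW(S)={$}  FOLLOW(A)={$,c}

FOLLOW(A) = ["$", "c"]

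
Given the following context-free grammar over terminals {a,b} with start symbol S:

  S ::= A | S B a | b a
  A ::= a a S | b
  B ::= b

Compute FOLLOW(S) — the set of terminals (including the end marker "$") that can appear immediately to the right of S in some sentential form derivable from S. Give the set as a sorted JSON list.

FIRST iteration:
[1]
  A via A→a a S: +{a}
  A via A→b: +{b}
  B via B→b: +{b}
  S via S→A: +{a,b}
  S: {a,b}  A: {a,b}  B: {b}
[2] (no change)
  S: {a,b}  A: {a,b}  B: {b}

FOLLOW iteration:
seed FOLLOW(S) with $
round 1:
  S→A: FOLLOW(A) ⊇ FOLLOW(S) ⊇ {$}; new: +{$}
  S→S B a: FOLLOW(S) ⊇ FIRST(B) = {b}; new: +{b}
  S→S B a: FOLLOW(B) ⊇ FIRST(a) = {a}; new: +{a}
  S: {$,b}  A: {$}  B: {a}
round 2:
  S→A: FOLLOW(A) ⊇ FOLLOW(S) ⊇ {$,b}; new: +{b}
  S: {$,b}  A: {$,b}  B: {a}
round 3: (no change)
  S: {$,b}  A: {$,b}  B: {a}

FOLLOW(S) = ["$", "b"]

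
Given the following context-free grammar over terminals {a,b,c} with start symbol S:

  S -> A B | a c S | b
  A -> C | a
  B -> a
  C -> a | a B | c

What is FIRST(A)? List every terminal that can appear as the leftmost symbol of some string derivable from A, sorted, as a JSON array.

Compute FIRST by fixpoint:
pass 1:
  A via A→a: +{a}
  B via B→a: +{a}
  C via C→a: +{a}
  C via C→c: +{c}
  S via S→A B: +{a}
  S via S→b: +{b}
  FIRST(S)={a,b}  FIRST(A)={a}  FIRST(B)={a}  FIRST(C)={a,c}
pass 2:
  A via A→C: +{c}
  S via S→A B: +{c}
  FIRST(S)={a,b,c}  FIRST(A)={a,c}  FIRST(B)={a}  FIRST(C)={a,c}
pass 3: — fixpoint
  FIRST(S)={a,b,c}  FIRST(A)={a,c}  FIRST(B)={a}  FIRST(C)={a,c}

FIRST(A) = ["a", "c"]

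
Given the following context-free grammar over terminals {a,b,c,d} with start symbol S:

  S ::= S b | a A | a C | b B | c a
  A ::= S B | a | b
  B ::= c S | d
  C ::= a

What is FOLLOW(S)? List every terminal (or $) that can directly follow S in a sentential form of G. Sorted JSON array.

Compute FIRST by fixpoint:
[1]
  A via A→a: +{a}
  A via A→b: +{b}
  B via B→c S: +{c}
  B via B→d: +{d}
  C via C→a: +{a}
  S via S→a A: +{a}
  S via S→b B: +{b}
  S via S→c a: +{c}
  FIRST[S]={a,b,c}  FIRST[A]={a,b}  FIRST[B]={c,d}  FIRST[C]={a}
[2]
  A via A→S B: +{c}
  FIRST[S]={a,b,c}  FIRST[A]={a,b,c}  FIRST[B]={c,d}  FIRST[C]={a}
[3] — fixpoint
  FIRST[S]={a,b,c}  FIRST[A]={a,b,c}  FIRST[B]={c,d}  FIRST[C]={a}

Compute FOLLOW by fixpoint:
FOLLOW(S) := {$}
[1]
  A→S B: FOLLOW(S) ⊇ FIRST(B) = {c,d}; new: +{c,d}
  S→S b: FOLLOW(S) ⊇ FIRST(b) = {b}; new: +{b}
  S→a A: FOLLOW(A) ⊇ FOLLOW(S) ⊇ {$,b,c,d}; new: +{$,b,c,d}
  S→a C: FOLLOW(C) ⊇ FOLLOW(S) ⊇ {$,b,c,d}; new: +{$,b,c,d}
  S→b B: FOLLOW(B) ⊇ FOLLOW(S) ⊇ {$,b,c,d}; new: +{$,b,c,d}
  FOLLOW(S)={$,b,c,d}  FOLLOW(A)={$,b,c,d}  FOLLOW(B)={$,b,c,d}  FOLLOW(C)={$,b,c,d}
[2] — fixpoint
  FOLLOW(S)={$,b,c,d}  FOLLOW(A)={$,b,c,d}  FOLLOW(B)={$,b,c,d}  FOLLOW(C)={$,b,c,d}

FOLLOW(S) = ["$", "b", "c", "d"]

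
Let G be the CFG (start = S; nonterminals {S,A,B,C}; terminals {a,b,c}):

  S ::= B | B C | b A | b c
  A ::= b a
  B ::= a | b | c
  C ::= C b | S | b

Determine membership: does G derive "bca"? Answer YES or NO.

CNF form of G:
  S -> B C | T0 A | T0 T2 | a | b | c
  A -> T0 T1
  B -> a | b | c
  C -> B C | C T0 | T0 A | T0 T2 | a | b | c
  T0 -> b
  T1 -> a
  T2 -> c

CYK table (by increasing span):
  cell(0,0) b: {B,C,S,T0}  orig:{B,C,S}
  cell(1,1) c: {B,C,S,T2}  orig:{B,C,S}
  cell(2,2) a: {B,C,S,T1}  orig:{B,C,S}
  cell(0,1) bc: {C,S}
  cell(1,2) ca: {C,S}
  cell(0,2) bca: {C,S}

S ∈ T[0,2] ⇒ YES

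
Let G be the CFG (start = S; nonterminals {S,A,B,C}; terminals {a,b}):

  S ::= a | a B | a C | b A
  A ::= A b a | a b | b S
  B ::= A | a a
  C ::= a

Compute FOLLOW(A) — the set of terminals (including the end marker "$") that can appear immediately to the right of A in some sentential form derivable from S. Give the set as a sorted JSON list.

FIRST sets, iterate to fixpoint:
[1]
  A via A→a b: +{a}
  A via A→b S: +{b}
  B via B→A: +{a,b}
  C via C→a: +{a}
  S via S→a: +{a}
  S via S→b A: +{b}
  FIRST[S]={a,b}  FIRST[A]={a,b}  FIRST[B]={a,b}  FIRST[C]={a}
[2] done
  FIRST[S]={a,b}  FIRST[A]={a,b}  FIRST[B]={a,b}  FIRST[C]={a}

FOLLOW iteration:
FOLLOW(S) := {$}
iter 1:
  A→A b a: FOLLOW(A) ⊇ FIRST(b) = {b}; new: +{b}
  A→b S: FOLLOW(S) ⊇ FOLLOW(A) ⊇ {b}; new: +{b}
  S→a B: FOLLOW(B) ⊇ FOLLOW(S) ⊇ {$,b}; new: +{$,b}
  S→a C: FOLLOW(C) ⊇ FOLLOW(S) ⊇ {$,b}; new: +{$,b}
  S→b A: FOLLOW(A) ⊇ FOLLOW(S) ⊇ {$,b}; new: +{$}
  S: {$,b}  A: {$,b}  B: {$,b}  C: {$,b}
iter 2: (no change)
  S: {$,b}  A: {$,b}  B: {$,b}  C: {$,b}

FOLLOW(A) = ["$", "b"]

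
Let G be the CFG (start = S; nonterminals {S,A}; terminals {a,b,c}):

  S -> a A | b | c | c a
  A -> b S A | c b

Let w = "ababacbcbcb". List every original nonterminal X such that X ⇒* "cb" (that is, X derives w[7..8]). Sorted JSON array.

CNF form of G:
  S -> T1 T2 | T2 A | b | c
  A -> T0 X3 | T1 T0
  T0 -> b
  T1 -> c
  T2 -> a
  X3 -> S A

Fill CYK table bottom-up, restricted to cells inside w[7..8]:
  [7..7]={S,T1}  "c"  orig:{S}
  [8..8]={S,T0}  "b"  orig:{S}
  [7..8]={A}  "cb"

Original NTs in T[7,8] deriving "cb": ["A"]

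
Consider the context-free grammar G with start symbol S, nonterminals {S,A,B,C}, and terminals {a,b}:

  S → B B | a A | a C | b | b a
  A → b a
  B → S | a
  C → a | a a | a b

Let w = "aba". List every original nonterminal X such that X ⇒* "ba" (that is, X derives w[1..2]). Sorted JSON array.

CNF form of G:
  S -> B B | T0 T1 | T1 A | T1 C | b
  A -> T0 T1
  B -> B B | T0 T1 | T1 A | T1 C | a | b
  C -> T1 T0 | T1 T1 | a
  T0 -> b
  T1 -> a

Fill CYK table bottom-up — only the sub-triangle for w[1..2]:
  cell(1,1) b: {B,S,T0}  orig:{B,S}
  cell(2,2) a: {B,C,T1}  orig:{B,C}
  cell(1,2) ba: {A,B,S}

Original NTs in T[1,2] deriving "ba": ["A", "B", "S"]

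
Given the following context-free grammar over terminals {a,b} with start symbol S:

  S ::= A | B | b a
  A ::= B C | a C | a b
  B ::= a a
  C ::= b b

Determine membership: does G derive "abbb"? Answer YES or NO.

Convert to CNF:
  S -> B C | T0 C | T0 T0 | T0 T1 | T1 T0
  A -> B C | T0 C | T0 T1
  B -> T0 T0
  C -> T1 T1
  T0 -> a
  T1 -> b

CYK table (by increasing span):
  cell(0,0) a: {T0}  orig:{}
  cell(1,1) b: {T1}  orig:{}
  cell(2,2) b: {T1}  orig:{}
  cell(3,3) b: {T1}  orig:{}
  cell(0,1) ab: {A,S}
  cell(1,2) bb: {C}
  cell(2,3) bb: {C}
  cell(0,2) abb: {A,S}
  cell(1,3) bbb: ∅
  cell(0,3) abbb: ∅

S ∉ T[0,3] ⇒ NO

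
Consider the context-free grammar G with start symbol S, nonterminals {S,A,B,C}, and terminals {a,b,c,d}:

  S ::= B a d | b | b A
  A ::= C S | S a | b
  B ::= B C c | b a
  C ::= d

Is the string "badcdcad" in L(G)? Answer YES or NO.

CNF form of G:
  S -> B X5 | T2 A | b
  A -> C S | S T0 | b
  B -> B X4 | T2 T0
  C -> d
  T0 -> a
  T1 -> c
  T2 -> b
  T3 -> d
  X4 -> C T1
  X5 -> T0 T3

Fill CYK table bottom-up:
  T[0,0] 'b' = {A,S,T2}  orig:{A,S}
  T[1,1] 'a' = {T0}  orig:{}
  T[2,2] 'd' = {C,T3}  orig:{C}
  T[3,3] 'c' = {T1}  orig:{}
  T[4,4] 'd' = {C,T3}  orig:{C}
  T[5,5] 'c' = {T1}  orig:{}
  T[6,6] 'a' = {T0}  orig:{}
  T[7,7] 'd' = {C,T3}  orig:{C}
  T[0,1] 'ba' = {A,B}
  T[1,2] 'ad' = {X5}  orig:{}
  T[2,3] 'dc' = {X4}  orig:{}
  T[3,4] 'cd' = ∅
  T[4,5] 'dc' = {X4}  orig:{}
  T[5,6] 'ca' = ∅
  T[6,7] 'ad' = {X5}  orig:{}
  T[0,2] 'bad' = ∅
  T[1,3] 'adc' = ∅
  T[2,4] 'dcd' = ∅
  T[3,5] 'cdc' = ∅
  T[4,6] 'dca' = ∅
  T[5,7] 'cad' = ∅
  T[0,3] 'badc' = {B}
  T[1,4] 'adcd' = ∅
  T[2,5] 'dcdc' = ∅
  T[3,6] 'cdca' = ∅
  T[4,7] 'dcad' = ∅
  T[0,4] 'badcd' = ∅
  T[1,5] 'adcdc' = ∅
  T[2,6] 'dcdca' = ∅
  T[3,7] 'cdcad' = ∅
  T[0,5] 'badcdc' = {B}
  T[1,6] 'adcdca' = ∅
  T[2,7] 'dcdcad' = ∅
  T[0,6] 'badcdca' = ∅
  T[1,7] 'adcdcad' = ∅
  T[0,7] 'badcdcad' = {S}

S ∈ T[0,7] ⇒ YES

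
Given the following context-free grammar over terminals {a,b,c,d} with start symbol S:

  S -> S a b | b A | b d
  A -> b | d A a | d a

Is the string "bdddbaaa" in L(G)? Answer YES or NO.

Convert to CNF:
  S -> S X4 | T2 A | T2 T0
  A -> T0 T1 | T0 X3 | b
  T0 -> d
  T1 -> a
  T2 -> b
  X3 -> A T1
  X4 -> T1 T2

CYK fill:
  cell(0,0) b: {A,T2}  orig:{A}
  cell(1,1) d: {T0}  orig:{}
  cell(2,2) d: {T0}  orig:{}
  cell(3,3) d: {T0}  orig:{}
  cell(4,4) b: {A,T2}  orig:{A}
  cell(5,5) a: {T1}  orig:{}
  cell(6,6) a: {T1}  orig:{}
  cell(7,7) a: {T1}  orig:{}
  cell(0,1) bd: {S}
  cell(1,2) dd: ∅
  cell(2,3) dd: ∅
  cell(3,4) db: ∅
  cell(4,5) ba: {X3}  orig:{}
  cell(5,6) aa: ∅
  cell(6,7) aa: ∅
  cell(0,2) bdd: ∅
  cell(1,3) ddd: ∅
  cell(2,4) ddb: ∅
  cell(3,5) dba: {A}
  cell(4,6) baa: ∅
  cell(5,7) aaa: ∅
  cell(0,3) bddd: ∅
  cell(1,4) dddb: ∅
  cell(2,5) ddba: ∅
  cell(3,6) dbaa: {X3}  orig:{}
  cell(4,7) baaa: ∅
  cell(0,4) bdddb: ∅
  cell(1,5) dddba: ∅
  cell(2,6) ddbaa: {A}
  cell(3,7) dbaaa: ∅
  cell(0,5) bdddba: ∅
  cell(1,6) dddbaa: ∅
  cell(2,7) ddbaaa: {X3}  orig:{}
  cell(0,6) bdddbaa: ∅
  cell(1,7) dddbaaa: {A}
  cell(0,7) bdddbaaa: {S}

S ∈ T[0,7] ⇒ YES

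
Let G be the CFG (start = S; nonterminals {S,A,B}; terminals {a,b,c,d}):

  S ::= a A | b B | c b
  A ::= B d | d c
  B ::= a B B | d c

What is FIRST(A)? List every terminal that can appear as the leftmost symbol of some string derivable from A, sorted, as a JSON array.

FIRST iteration:
round 1:
  A via A→d c: +{d}
  B via B→a B B: +{a}
  B via B→d c: +{d}
  S via S→a A: +{a}
  S via S→b B: +{b}
  S via S→c b: +{c}
  FIRST[S]={a,b,c}  FIRST[A]={d}  FIRST[B]={a,d}
round 2:
  A via A→B d: +{a}
  FIRST[S]={a,b,c}  FIRST[A]={a,d}  FIRST[B]={a,d}
round 3: done
  FIRST[S]={a,b,c}  FIRST[A]={a,d}  FIRST[B]={a,d}

FIRST(A) = ["a", "d"]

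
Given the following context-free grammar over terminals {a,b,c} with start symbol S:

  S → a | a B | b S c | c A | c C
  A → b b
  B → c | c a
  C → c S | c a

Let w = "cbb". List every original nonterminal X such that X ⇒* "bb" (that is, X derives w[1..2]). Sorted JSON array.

Convert to CNF:
  S -> T0 X3 | T1 A | T1 C | T2 B | a
  A -> T0 T0
  B -> T1 T2 | c
  C -> T1 S | T1 T2
  T0 -> b
  T1 -> c
  T2 -> a
  X3 -> S T1

CYK fill, restricted to cells inside w[1..2]:
  cell(1,1) b: {T0}  orig:{}
  cell(2,2) b: {T0}  orig:{}
  cell(1,2) bb: {A}

Original NTs in T[1,2] deriving "bb": ["A"]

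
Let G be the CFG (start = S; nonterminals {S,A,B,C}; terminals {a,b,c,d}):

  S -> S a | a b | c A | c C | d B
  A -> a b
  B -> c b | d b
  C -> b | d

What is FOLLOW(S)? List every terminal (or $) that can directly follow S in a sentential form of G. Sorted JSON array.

FIRST iteration:
[1]
  A via A→a b: +{a}
  B via B→c b: +{c}
  B via B→d b: +{d}
  C via C→b: +{b}
  C via C→d: +{d}
  S via S→a b: +{a}
  S via S→c A: +{c}
  S via S→d B: +{d}
  FIRST(S)={a,c,d}  FIRST(A)={a}  FIRST(B)={c,d}  FIRST(C)={b,d}
[2] done
  FIRST(S)={a,c,d}  FIRST(A)={a}  FIRST(B)={c,d}  FIRST(C)={b,d}

FOLLOW iteration:
initialize: $ ∈ FOLLOW(S)
round 1:
  S→S a: FOLLOW(S) ⊇ FIRST(a) = {a}; new: +{a}
  S→c A: FOLLOW(A) ⊇ FOLLOW(S) ⊇ {$,a}; new: +{$,a}
  S→c C: FOLLOW(C) ⊇ FOLLOW(S) ⊇ {$,a}; new: +{$,a}
  S→d B: FOLLOW(B) ⊇ FOLLOW(S) ⊇ {$,a}; new: +{$,a}
  S: {$,a}  A: {$,a}  B: {$,a}  C: {$,a}
round 2: (stable)
  S: {$,a}  A: {$,a}  B: {$,a}  C: {$,a}

FOLLOW(S) = ["$", "a"]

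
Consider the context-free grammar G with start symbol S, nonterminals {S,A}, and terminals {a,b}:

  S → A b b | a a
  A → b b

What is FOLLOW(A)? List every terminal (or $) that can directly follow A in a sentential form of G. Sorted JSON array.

FIRST sets, iterate to fixpoint:
[1]
  A via A→b b: +{b}
  S via S→A b b: +{b}
  S via S→a a: +{a}
  S: {a,b}  A: {b}
[2] (stable)
  S: {a,b}  A: {b}

FOLLOW sets:
seed FOLLOW(S) with $
round 1:
  S→A b b: FOLLOW(A) ⊇ FIRST(b) = {b}; new: +{b}
  FOLLOW[S]={$}  FOLLOW[A]={b}
round 2: (no change)
  FOLLOW[S]={$}  FOLLOW[A]={b}

FOLLOW(A) = ["b"]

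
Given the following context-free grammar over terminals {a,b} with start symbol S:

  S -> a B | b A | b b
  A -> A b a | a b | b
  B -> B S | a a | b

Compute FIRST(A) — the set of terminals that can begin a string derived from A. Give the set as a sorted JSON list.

FIRST iteration:
[1]
  A via A→a b: +{a}
  A via A→b: +{b}
  B via B→a a: +{a}
  B via B→b: +{b}
  S via S→a B: +{a}
  S via S→b A: +{b}
  FIRST(S)={a,b}  FIRST(A)={a,b}  FIRST(B)={a,b}
[2] done
  FIRST(S)={a,b}  FIRST(A)={a,b}  FIRST(B)={a,b}

FIRST(A) = ["a", "b"]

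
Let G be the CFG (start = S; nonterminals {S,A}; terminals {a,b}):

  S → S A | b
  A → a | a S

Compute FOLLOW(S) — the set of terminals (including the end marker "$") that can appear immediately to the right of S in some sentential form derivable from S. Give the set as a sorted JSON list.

FIRST iteration:
pass 1:
  A via A→a: +{a}
  S via S→b: +{b}
  S: {b}  A: {a}
pass 2: (no change)
  S: {b}  A: {a}

Compute FOLLOW by fixpoint:
initialize: $ ∈ FOLLOW(S)
round 1:
  S→S A: FOLLOW(S) ⊇ FIRST(A) = {a}; new: +{a}
  S→S A: FOLLOW(A) ⊇ FOLLOW(S) ⊇ {$,a}; new: +{$,a}
  S: {$,a}  A: {$,a}
round 2: done
  S: {$,a}  A: {$,a}

FOLLOW(S) = ["$", "a"]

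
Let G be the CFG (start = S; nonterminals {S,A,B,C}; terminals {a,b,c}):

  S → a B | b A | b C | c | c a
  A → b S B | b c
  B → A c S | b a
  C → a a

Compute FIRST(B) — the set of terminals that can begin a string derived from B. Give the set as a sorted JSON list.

Compute FIRST by fixpoint:
iter 1:
  A via A→b S B: +{b}
  B via B→A c S: +{b}
  C via C→a a: +{a}
  S via S→a B: +{a}
  S via S→b A: +{b}
  S via S→c: +{c}
  S: {a,b,c}  A: {b}  B: {b}  C: {a}
iter 2: — fixpoint
  S: {a,b,c}  A: {b}  B: {b}  C: {a}

FIRST(B) = ["b"]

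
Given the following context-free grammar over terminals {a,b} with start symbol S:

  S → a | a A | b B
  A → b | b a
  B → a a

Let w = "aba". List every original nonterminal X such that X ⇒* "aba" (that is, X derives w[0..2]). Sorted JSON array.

Convert to CNF:
  S -> T0 B | T1 A | a
  A -> T0 T1 | b
  B -> T1 T1
  T0 -> b
  T1 -> a

CYK fill (cells [i..j] with 0 ≤ i ≤ j ≤ 2 only):
  cell(0,0) a: {S,T1}  orig:{S}
  cell(1,1) b: {A,T0}  orig:{A}
  cell(2,2) a: {S,T1}  orig:{S}
  cell(0,1) ab: {S}
  cell(1,2) ba: {A}
  cell(0,2) aba: {S}

Original NTs in T[0,2] deriving "aba": ["S"]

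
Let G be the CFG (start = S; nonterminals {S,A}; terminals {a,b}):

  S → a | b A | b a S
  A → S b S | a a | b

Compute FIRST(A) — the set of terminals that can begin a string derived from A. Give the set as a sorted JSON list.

Compute FIRST by fixpoint:
[1]
  A via A→a a: +{a}
  A via A→b: +{b}
  S via S→a: +{a}
  S via S→b A: +{b}
  S: {a,b}  A: {a,b}
[2] (no change)
  S: {a,b}  A: {a,b}

FIRST(A) = ["a", "b"]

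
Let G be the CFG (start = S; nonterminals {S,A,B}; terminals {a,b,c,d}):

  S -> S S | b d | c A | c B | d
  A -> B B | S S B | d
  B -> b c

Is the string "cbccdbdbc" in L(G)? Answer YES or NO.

Convert to CNF:
  S -> S S | T0 T2 | T1 A | T1 B | d
  A -> B B | S X3 | d
  B -> T0 T1
  T0 -> b
  T1 -> c
  T2 -> d
  X3 -> S B

CYK table (by increasing span):
  cell(0,0) c: {T1}  orig:{}
  cell(1,1) b: {T0}  orig:{}
  cell(2,2) c: {T1}  orig:{}
  cell(3,3) c: {T1}  orig:{}
  cell(4,4) d: {A,S,T2}  orig:{A,S}
  cell(5,5) b: {T0}  orig:{}
  cell(6,6) d: {A,S,T2}  orig:{A,S}
  cell(7,7) b: {T0}  orig:{}
  cell(8,8) c: {T1}  orig:{}
  cell(0,1) cb: ∅
  cell(1,2) bc: {B}
  cell(2,3) cc: ∅
  cell(3,4) cd: {S}
  cell(4,5) db: ∅
  cell(5,6) bd: {S}
  cell(6,7) db: ∅
  cell(7,8) bc: {B}
  cell(0,2) cbc: {S}
  cell(1,3) bcc: ∅
  cell(2,4) ccd: ∅
  cell(3,5) cdb: ∅
  cell(4,6) dbd: {S}
  cell(5,7) bdb: ∅
  cell(6,8) dbc: {X3}  orig:{}
  cell(0,3) cbcc: ∅
  cell(1,4) bccd: ∅
  cell(2,5) ccdb: ∅
  cell(3,6) cdbd: {S}
  cell(4,7) dbdb: ∅
  cell(5,8) bdbc: {X3}  orig:{}
  cell(0,4) cbccd: {S}
  cell(1,5) bccdb: ∅
  cell(2,6) ccdbd: ∅
  cell(3,7) cdbdb: ∅
  cell(4,8) dbdbc: {A,X3}  orig:{A}
  cell(0,5) cbccdb: ∅
  cell(1,6) bccdbd: ∅
  cell(2,7) ccdbdb: ∅
  cell(3,8) cdbdbc: {A,S,X3}  orig:{A,S}
  cell(0,6) cbccdbd: {S}
  cell(1,7) bccdbdb: ∅
  cell(2,8) ccdbdbc: {S}
  cell(0,7) cbccdbdb: ∅
  cell(1,8) bccdbdbc: ∅
  cell(0,8) cbccdbdbc: {A,S,X3}  orig:{A,S}

S ∈ T[0,8] ⇒ YES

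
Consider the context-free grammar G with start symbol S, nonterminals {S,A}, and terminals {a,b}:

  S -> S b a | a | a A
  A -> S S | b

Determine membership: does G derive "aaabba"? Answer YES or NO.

Convert to CNF:
  S -> S X2 | T1 A | a
  A -> S S | b
  T0 -> b
  T1 -> a
  X2 -> T0 T1

CYK fill:
  cell(0,0) a: {S,T1}  orig:{S}
  cell(1,1) a: {S,T1}  orig:{S}
  cell(2,2) a: {S,T1}  orig:{S}
  cell(3,3) b: {A,T0}  orig:{A}
  cell(4,4) b: {A,T0}  orig:{A}
  cell(5,5) a: {S,T1}  orig:{S}
  cell(0,1) aa: {A}
  cell(1,2) aa: {A}
  cell(2,3) ab: {S}
  cell(3,4) bb: ∅
  cell(4,5) ba: {X2}  orig:{}
  cell(0,2) aaa: {S}
  cell(1,3) aab: {A}
  cell(2,4) abb: ∅
  cell(3,5) bba: ∅
  cell(0,3) aaab: {S}
  cell(1,4) aabb: ∅
  cell(2,5) abba: {S}
  cell(0,4) aaabb: ∅
  cell(1,5) aabba: {A}
  cell(0,5) aaabba: {S}

S ∈ T[0,5] ⇒ YES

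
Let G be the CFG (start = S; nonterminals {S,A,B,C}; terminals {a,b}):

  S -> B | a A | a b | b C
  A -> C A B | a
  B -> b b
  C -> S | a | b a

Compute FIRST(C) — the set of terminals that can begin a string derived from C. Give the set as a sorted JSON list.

FIRST sets, iterate to fixpoint:
[1]
  A via A→a: +{a}
  B via B→b b: +{b}
  C via C→a: +{a}
  C via C→b a: +{b}
  S via S→B: +{b}
  S via S→a A: +{a}
  FIRST[S]={a,b}  FIRST[A]={a}  FIRST[B]={b}  FIRST[C]={a,b}
[2]
  A via A→C A B: +{b}
  FIRST[S]={a,b}  FIRST[A]={a,b}  FIRST[B]={b}  FIRST[C]={a,b}
[3] (no change)
  FIRST[S]={a,b}  FIRST[A]={a,b}  FIRST[B]={b}  FIRST[C]={a,b}

FIRST(C) = ["a", "b"]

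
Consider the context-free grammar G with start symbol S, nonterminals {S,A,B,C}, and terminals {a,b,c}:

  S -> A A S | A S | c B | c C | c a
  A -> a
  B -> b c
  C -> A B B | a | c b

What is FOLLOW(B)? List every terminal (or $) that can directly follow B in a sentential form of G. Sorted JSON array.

Compute FIRST by fixpoint:
iter 1:
  A via A→a: +{a}
  B via B→b c: +{b}
  C via C→A B B: +{a}
  C via C→c b: +{c}
  S via S→A A S: +{a}
  S via S→c B: +{c}
  FIRST[S]={a,c}  FIRST[A]={a}  FIRST[B]={b}  FIRST[C]={a,c}
iter 2: done
  FIRST[S]={a,c}  FIRST[A]={a}  FIRST[B]={b}  FIRST[C]={a,c}

FOLLOW iteration:
initialize: $ ∈ FOLLOW(S)
iter 1:
  C→A B B: FOLLOW(A) ⊇ FIRST(B) = {b}; new: +{b}
  C→A B B: FOLLOW(B) ⊇ FIRST(B) = {b}; new: +{b}
  S→A A S: FOLLOW(A) ⊇ FIRST(A) = {a}; new: +{a}
  S→A A S: FOLLOW(A) ⊇ FIRST(S) = {a,c}; new: +{c}
  S→c B: FOLLOW(B) ⊇ FOLLOW(S) ⊇ {$}; new: +{$}
  S→c C: FOLLOW(C) ⊇ FOLLOW(S) ⊇ {$}; new: +{$}
  S: {$}  A: {a,b,c}  B: {$,b}  C: {$}
iter 2: — fixpoint
  S: {$}  A: {a,b,c}  B: {$,b}  C: {$}

FOLLOW(B) = ["$", "b"]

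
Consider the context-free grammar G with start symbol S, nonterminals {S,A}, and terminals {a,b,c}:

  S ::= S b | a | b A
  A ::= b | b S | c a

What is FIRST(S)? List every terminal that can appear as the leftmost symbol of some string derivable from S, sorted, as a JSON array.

FIRST sets, iterate to fixpoint:
pass 1:
  A via A→b: +{b}
  A via A→c a: +{c}
  S via S→a: +{a}
  S via S→b A: +{b}
  S: {a,b}  A: {b,c}
pass 2: done
  S: {a,b}  A: {b,c}

FIRST(S) = ["a", "b"]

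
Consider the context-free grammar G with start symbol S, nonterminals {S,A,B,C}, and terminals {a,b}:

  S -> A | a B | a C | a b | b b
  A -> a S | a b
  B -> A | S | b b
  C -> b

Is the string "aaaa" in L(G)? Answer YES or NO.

Convert to CNF:
  S -> T0 B | T0 C | T0 S | T0 T1 | T1 T1
  A -> T0 S | T0 T1
  B -> T0 B | T0 C | T0 S | T0 T1 | T1 T1
  C -> b
  T0 -> a
  T1 -> b

Fill CYK table bottom-up:
  [0..0]={T0}  "a"  orig:{}
  [1..1]={T0}  "a"  orig:{}
  [2..2]={T0}  "a"  orig:{}
  [3..3]={T0}  "a"  orig:{}
  [0..1]=∅  "aa"
  [1..2]=∅  "aa"
  [2..3]=∅  "aa"
  [0..2]=∅  "aaa"
  [1..3]=∅  "aaa"
  [0..3]=∅  "aaaa"

S ∉ T[0,3] ⇒ NO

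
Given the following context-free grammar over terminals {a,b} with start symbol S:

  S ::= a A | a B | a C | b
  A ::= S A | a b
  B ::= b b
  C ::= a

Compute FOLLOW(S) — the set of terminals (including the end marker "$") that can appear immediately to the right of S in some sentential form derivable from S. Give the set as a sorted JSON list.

FIRST sets, iterate to fixpoint:
pass 1:
  A via A→a b: +{a}
  B via B→b b: +{b}
  C via C→a: +{a}
  S via S→a A: +{a}
  S via S→b: +{b}
  FIRST(S)={a,b}  FIRST(A)={a}  FIRST(B)={b}  FIRST(C)={a}
pass 2:
  A via A→S A: +{b}
  FIRST(S)={a,b}  FIRST(A)={a,b}  FIRST(B)={b}  FIRST(C)={a}
pass 3: (stable)
  FIRST(S)={a,b}  FIRST(A)={a,b}  FIRST(B)={b}  FIRST(C)={a}

FOLLOW iteration:
seed FOLLOW(S) with $
pass 1:
  A→S A: FOLLOW(S) ⊇ FIRST(A) = {a,b}; new: +{a,b}
  S→a A: FOLLOW(A) ⊇ FOLLOW(S) ⊇ {$,a,b}; new: +{$,a,b}
  S→a B: FOLLOW(B) ⊇ FOLLOW(S) ⊇ {$,a,b}; new: +{$,a,b}
  S→a C: FOLLOW(C) ⊇ FOLLOW(S) ⊇ {$,a,b}; new: +{$,a,b}
  FOLLOW(S)={$,a,b}  FOLLOW(A)={$,a,b}  FOLLOW(B)={$,a,b}  FOLLOW(C)={$,a,b}
pass 2: (no change)
  FOLLOW(S)={$,a,b}  FOLLOW(A)={$,a,b}  FOLLOW(B)={$,a,b}  FOLLOW(C)={$,a,b}

FOLLOW(S) = ["$", "a", "b"]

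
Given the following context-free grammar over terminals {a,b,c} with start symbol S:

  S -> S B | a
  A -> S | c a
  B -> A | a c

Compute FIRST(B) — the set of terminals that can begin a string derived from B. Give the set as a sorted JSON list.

FIRST sets, iterate to fixpoint:
iter 1:
  A via A→c a: +{c}
  B via B→A: +{c}
  B via B→a c: +{a}
  S via S→a: +{a}
  S: {a}  A: {c}  B: {a,c}
iter 2:
  A via A→S: +{a}
  S: {a}  A: {a,c}  B: {a,c}
iter 3: — fixpoint
  S: {a}  A: {a,c}  B: {a,c}

FIRST(B) = ["a", "c"]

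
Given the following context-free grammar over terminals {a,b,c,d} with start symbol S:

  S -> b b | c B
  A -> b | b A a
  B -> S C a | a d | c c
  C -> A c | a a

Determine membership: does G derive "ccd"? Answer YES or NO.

CNF form of G:
  S -> T0 T0 | T3 B
  A -> T0 X4 | b
  B -> S X5 | T1 T2 | T3 T3
  C -> A T3 | T1 T1
  T0 -> b
  T1 -> a
  T2 -> d
  T3 -> c
  X4 -> A T1
  X5 -> C T1

CYK table (by increasing span):
  [0..0]={T3}  "c"  orig:{}
  [1..1]={T3}  "c"  orig:{}
  [2..2]={T2}  "d"  orig:{}
  [0..1]={B}  "cc"
  [1..2]=∅  "cd"
  [0..2]=∅  "ccd"

S ∉ T[0,2] ⇒ NO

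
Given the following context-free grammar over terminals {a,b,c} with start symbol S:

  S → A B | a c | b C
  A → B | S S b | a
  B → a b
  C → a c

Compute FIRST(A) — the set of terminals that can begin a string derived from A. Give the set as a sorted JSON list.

Compute FIRST by fixpoint:
pass 1:
  A via A→a: +{a}
  B via B→a b: +{a}
  C via C→a c: +{a}
  S via S→A B: +{a}
  S via S→b C: +{b}
  FIRST[S]={a,b}  FIRST[A]={a}  FIRST[B]={a}  FIRST[C]={a}
pass 2:
  A via A→S S b: +{b}
  FIRST[S]={a,b}  FIRST[A]={a,b}  FIRST[B]={a}  FIRST[C]={a}
pass 3: (stable)
  FIRST[S]={a,b}  FIRST[A]={a,b}  FIRST[B]={a}  FIRST[C]={a}

FIRST(A) = ["a", "b"]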